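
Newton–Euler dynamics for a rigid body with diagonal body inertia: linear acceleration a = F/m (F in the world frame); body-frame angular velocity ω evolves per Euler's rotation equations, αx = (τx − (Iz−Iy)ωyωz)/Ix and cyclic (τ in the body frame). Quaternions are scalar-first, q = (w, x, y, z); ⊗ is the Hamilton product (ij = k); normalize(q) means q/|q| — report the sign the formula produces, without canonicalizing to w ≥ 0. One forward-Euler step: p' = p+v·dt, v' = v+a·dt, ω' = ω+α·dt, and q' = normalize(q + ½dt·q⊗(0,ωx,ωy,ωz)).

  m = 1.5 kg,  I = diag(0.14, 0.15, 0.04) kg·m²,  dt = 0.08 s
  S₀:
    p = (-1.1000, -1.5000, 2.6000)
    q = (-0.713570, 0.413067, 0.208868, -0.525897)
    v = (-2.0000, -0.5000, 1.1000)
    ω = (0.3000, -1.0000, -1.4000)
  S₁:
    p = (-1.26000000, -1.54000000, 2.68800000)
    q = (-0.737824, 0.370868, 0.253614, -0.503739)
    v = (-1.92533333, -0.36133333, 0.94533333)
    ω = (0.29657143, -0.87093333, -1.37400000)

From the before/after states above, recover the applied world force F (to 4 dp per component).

F = (1.4000, 2.6000, -2.9000)

Δv = v₁−v₀ = (0.07466667, 0.13866667, -0.15466667)
applied force F = (1.4000, 2.6000, -2.9000)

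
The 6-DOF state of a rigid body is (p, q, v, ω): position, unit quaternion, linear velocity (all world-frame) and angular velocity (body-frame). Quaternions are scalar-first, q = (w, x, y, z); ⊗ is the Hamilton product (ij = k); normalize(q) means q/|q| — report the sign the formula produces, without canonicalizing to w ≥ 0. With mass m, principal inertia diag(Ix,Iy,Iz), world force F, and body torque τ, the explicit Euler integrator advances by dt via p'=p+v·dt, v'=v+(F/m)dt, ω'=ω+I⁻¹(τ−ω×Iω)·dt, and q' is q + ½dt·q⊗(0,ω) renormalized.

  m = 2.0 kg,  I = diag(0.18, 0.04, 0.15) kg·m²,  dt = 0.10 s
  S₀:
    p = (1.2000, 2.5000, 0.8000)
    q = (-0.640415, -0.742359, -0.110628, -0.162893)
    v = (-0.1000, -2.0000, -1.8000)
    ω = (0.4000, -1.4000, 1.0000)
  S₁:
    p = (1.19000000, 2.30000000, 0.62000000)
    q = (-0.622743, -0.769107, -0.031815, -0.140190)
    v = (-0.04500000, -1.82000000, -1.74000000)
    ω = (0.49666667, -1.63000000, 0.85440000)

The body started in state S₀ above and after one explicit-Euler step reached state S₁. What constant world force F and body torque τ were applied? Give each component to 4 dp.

rate change Δω = (0.09666667, -0.23000000, -0.14560000)
τ = I·(Δω/dt) + ω₀×(Iω₀) = (0.0200, -0.0800, -0.1400)
v₁ − v₀ = (0.05500000, 0.18000000, 0.06000000)
m·(v₁−v₀)/dt = (1.1000, 3.6000, 1.2000)

F = (1.1000, 3.6000, 1.2000)
τ = (0.0200, -0.0800, -0.1400)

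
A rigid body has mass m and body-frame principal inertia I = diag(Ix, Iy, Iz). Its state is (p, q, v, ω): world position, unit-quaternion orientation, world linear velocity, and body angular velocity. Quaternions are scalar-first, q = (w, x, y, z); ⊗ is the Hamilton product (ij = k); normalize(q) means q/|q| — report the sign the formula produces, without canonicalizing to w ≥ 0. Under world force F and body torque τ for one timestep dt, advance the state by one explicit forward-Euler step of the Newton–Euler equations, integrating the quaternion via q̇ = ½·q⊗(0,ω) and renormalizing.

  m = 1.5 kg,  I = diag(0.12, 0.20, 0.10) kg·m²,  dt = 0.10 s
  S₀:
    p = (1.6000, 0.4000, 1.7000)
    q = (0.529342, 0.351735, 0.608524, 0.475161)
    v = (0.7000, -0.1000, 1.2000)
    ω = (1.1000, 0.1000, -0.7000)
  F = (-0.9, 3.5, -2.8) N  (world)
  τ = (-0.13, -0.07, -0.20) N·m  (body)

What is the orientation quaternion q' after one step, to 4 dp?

q' = (0.5225, 0.3564, 0.6482, 0.4240)

2q̇ = q⊗(0,ω) = (-0.1151482, 0.1087933, 0.8218258, -1.0047423)
updated quaternion q' = (0.5225, 0.3564, 0.6482, 0.4240)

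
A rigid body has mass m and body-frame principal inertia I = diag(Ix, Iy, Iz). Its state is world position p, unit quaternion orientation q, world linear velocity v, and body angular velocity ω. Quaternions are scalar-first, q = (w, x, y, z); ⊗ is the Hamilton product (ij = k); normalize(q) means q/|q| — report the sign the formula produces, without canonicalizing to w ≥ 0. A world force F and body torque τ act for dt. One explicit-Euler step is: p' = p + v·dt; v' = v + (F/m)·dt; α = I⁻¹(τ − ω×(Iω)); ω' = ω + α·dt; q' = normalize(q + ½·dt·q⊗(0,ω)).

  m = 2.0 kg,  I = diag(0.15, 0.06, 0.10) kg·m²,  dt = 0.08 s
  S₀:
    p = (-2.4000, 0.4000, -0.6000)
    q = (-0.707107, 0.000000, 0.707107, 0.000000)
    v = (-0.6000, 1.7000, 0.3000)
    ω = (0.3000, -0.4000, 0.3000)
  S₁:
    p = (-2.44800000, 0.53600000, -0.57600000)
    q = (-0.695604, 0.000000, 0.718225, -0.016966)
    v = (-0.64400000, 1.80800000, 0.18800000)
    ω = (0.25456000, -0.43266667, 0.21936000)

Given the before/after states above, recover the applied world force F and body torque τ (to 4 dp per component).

ω₁ − ω₀ = (-0.04544000, -0.03266667, -0.08064000)
I·α + gyro = (-0.0900, -0.0200, -0.0900)
v₁ − v₀ = (-0.04400000, 0.10800000, -0.11200000)
applied force F = (-1.1000, 2.7000, -2.8000)

F = (-1.1000, 2.7000, -2.8000)
τ = (-0.0900, -0.0200, -0.0900)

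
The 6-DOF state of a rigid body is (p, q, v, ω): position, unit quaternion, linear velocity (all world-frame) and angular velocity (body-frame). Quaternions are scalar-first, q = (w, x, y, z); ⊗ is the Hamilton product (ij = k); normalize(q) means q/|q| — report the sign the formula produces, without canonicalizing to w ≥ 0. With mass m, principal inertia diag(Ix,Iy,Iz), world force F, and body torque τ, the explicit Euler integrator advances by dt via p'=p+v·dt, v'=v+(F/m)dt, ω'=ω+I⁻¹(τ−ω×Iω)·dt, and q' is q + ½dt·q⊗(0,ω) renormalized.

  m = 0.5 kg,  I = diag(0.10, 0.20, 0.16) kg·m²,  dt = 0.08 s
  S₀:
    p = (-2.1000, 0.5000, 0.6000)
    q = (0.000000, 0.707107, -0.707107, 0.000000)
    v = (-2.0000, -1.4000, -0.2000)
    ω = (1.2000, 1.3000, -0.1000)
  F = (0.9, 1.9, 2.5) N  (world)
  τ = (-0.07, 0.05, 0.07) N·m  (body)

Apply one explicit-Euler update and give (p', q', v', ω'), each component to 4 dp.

p' = (-2.2600, 0.3880, 0.5840)
q' = (0.0028, 0.7082, -0.7025, 0.0705)
v' = (-1.8560, -1.0960, 0.2000)
ω' = (1.1398, 1.3171, -0.1430)

gyro term ω×Iω = (0.0052, 0.0072, 0.1560)
(τ − ω×Iω)/I = (-0.7520, 0.2140, -0.5375)
ω' = ω + α·dt = (1.1398, 1.3171, -0.1430)
2q̇ = q⊗(0,ω) = (0.0707107, 0.0707107, 0.0707107, 1.7677675)
q' = normalize(q + ½dt·q⊗(0,ω)) = (0.0028, 0.7082, -0.7025, 0.0705)
linear accel F/m = (1.8000, 3.8000, 5.0000)
new position p' = (-2.2600, 0.3880, 0.5840)
new velocity v' = (-1.8560, -1.0960, 0.2000)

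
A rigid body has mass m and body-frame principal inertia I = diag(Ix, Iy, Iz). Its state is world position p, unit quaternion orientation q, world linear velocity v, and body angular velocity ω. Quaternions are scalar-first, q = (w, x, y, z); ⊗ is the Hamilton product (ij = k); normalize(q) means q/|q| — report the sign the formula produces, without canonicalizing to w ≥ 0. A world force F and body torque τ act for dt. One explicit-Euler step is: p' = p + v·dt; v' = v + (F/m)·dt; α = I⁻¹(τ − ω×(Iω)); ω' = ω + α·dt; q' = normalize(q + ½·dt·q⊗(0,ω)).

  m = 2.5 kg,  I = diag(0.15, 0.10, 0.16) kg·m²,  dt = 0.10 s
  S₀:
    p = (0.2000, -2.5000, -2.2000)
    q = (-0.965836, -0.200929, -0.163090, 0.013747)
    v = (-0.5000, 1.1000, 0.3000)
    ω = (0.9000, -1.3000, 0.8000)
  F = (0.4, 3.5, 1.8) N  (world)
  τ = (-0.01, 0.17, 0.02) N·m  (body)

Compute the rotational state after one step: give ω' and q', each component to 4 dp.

ω' = (0.9349, -1.1228, 0.7759)
q' = (-0.9642, -0.2490, -0.0913, -0.0045)

α = I⁻¹(τ − ω×Iω) = (0.3493, 1.7720, -0.2406)
new body rate ω' = (0.9349, -1.1228, 0.7759)
q⊗(0,ω) = (-0.0421785, -0.9818533, 1.4287023, -0.3646801)
q + ½dt·q⊗(0,ω), renormalized = (-0.9642, -0.2490, -0.0913, -0.0045)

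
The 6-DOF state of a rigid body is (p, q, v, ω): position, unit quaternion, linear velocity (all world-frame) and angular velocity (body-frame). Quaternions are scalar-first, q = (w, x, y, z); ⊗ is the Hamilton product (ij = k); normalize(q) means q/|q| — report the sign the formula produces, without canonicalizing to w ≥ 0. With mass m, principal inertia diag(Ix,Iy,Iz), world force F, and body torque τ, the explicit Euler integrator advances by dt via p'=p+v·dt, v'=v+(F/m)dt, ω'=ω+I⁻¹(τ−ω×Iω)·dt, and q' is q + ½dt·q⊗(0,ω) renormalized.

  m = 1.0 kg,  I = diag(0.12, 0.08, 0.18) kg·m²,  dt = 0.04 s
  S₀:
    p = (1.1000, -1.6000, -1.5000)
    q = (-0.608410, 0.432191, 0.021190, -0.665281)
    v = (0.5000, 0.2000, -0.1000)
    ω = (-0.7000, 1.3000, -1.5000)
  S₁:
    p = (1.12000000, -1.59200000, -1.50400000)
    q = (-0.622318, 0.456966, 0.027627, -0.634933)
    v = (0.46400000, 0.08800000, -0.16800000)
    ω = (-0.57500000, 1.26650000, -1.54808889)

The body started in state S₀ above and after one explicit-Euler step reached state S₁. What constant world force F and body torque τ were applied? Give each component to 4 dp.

v₁ − v₀ = (-0.03600000, -0.11200000, -0.06800000)
F = m·Δv/dt = (-0.9000, -2.8000, -1.7000)
rate change Δω = (0.12500000, -0.03350000, -0.04808889)
τ = I·(Δω/dt) + ω₀×(Iω₀) = (0.1800, -0.1300, -0.1800)

F = (-0.9000, -2.8000, -1.7000)
τ = (0.1800, -0.1300, -0.1800)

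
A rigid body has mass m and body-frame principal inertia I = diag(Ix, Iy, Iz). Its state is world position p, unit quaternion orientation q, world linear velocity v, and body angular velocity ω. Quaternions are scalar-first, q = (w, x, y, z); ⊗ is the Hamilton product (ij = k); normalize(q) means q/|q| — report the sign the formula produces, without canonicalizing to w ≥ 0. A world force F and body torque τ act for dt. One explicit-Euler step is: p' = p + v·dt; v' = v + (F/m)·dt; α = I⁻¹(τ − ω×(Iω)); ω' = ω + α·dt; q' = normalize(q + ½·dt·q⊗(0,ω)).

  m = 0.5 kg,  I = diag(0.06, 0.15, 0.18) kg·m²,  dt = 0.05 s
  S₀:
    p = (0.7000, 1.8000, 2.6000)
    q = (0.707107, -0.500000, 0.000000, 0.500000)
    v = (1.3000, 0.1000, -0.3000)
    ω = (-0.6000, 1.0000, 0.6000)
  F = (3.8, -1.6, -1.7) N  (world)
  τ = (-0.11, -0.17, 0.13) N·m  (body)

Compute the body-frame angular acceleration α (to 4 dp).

α = (-2.1333, -1.4213, 1.0222)

gyro term ω×Iω = (0.0180, 0.0432, -0.0540)
(τ − ω×Iω)/I = (-2.1333, -1.4213, 1.0222)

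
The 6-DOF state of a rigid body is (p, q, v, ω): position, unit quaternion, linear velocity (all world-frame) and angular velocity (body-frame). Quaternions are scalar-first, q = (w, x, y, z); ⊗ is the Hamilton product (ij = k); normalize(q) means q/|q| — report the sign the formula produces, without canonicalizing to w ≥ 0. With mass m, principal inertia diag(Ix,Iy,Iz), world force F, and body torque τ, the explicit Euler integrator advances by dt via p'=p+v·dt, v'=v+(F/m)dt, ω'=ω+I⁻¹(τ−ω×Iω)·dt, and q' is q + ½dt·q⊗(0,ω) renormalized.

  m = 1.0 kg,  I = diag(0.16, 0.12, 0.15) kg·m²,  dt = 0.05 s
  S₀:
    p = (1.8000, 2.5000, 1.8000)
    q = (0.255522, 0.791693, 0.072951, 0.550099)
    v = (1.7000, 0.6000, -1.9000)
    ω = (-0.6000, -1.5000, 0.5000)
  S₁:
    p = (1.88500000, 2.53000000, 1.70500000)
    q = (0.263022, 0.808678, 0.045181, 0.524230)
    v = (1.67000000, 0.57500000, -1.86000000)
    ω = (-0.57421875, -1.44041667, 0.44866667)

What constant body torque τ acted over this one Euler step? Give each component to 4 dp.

τ = (0.0600, 0.1400, -0.1900)

ω₁ − ω₀ = (0.02578125, 0.05958333, -0.05133333)
I·α + gyro = (0.0600, 0.1400, -0.1900)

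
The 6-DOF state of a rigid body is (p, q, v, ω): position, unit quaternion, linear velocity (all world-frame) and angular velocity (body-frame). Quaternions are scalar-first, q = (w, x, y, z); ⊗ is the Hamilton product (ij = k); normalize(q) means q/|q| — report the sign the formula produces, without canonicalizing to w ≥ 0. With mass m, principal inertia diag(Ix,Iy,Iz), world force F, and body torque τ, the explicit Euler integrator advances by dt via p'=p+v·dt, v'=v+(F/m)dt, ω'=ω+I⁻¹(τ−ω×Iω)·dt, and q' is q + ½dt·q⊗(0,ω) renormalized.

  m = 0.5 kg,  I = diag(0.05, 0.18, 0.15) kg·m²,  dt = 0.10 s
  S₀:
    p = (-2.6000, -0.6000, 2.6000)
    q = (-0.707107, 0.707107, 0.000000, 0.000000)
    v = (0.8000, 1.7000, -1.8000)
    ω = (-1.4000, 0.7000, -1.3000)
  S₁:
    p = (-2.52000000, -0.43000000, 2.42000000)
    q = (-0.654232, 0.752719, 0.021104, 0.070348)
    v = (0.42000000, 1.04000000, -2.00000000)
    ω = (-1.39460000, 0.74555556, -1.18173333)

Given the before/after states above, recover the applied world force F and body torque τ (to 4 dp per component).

F = (-1.9000, -3.3000, -1.0000)
τ = (0.0300, -0.1000, 0.0500)

Δv = v₁−v₀ = (-0.38000000, -0.66000000, -0.20000000)
m·(v₁−v₀)/dt = (-1.9000, -3.3000, -1.0000)
Δω = ω₁−ω₀ = (0.00540000, 0.04555556, 0.11826667)
I·α + gyro = (0.0300, -0.1000, 0.0500)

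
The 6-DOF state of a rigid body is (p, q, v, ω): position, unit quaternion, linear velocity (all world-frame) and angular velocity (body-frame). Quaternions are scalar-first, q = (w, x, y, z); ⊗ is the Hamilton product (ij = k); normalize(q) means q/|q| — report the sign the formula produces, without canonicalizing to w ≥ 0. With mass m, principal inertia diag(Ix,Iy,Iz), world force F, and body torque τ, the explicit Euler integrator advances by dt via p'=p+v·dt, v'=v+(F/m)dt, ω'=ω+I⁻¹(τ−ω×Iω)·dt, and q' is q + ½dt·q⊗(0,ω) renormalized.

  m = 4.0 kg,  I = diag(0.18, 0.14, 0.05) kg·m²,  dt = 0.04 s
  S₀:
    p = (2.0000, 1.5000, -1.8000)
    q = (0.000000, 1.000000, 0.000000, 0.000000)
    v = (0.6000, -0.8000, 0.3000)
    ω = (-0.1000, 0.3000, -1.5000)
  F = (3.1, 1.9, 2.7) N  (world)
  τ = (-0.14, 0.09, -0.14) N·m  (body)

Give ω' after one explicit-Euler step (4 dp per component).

ω' = (-0.1401, 0.3201, -1.6130)

ω×(Iω) gyroscopic = (0.0405, 0.0195, 0.0012)
α = I⁻¹(τ − ω×Iω) = (-1.0028, 0.5036, -2.8240)
new body rate ω' = (-0.1401, 0.3201, -1.6130)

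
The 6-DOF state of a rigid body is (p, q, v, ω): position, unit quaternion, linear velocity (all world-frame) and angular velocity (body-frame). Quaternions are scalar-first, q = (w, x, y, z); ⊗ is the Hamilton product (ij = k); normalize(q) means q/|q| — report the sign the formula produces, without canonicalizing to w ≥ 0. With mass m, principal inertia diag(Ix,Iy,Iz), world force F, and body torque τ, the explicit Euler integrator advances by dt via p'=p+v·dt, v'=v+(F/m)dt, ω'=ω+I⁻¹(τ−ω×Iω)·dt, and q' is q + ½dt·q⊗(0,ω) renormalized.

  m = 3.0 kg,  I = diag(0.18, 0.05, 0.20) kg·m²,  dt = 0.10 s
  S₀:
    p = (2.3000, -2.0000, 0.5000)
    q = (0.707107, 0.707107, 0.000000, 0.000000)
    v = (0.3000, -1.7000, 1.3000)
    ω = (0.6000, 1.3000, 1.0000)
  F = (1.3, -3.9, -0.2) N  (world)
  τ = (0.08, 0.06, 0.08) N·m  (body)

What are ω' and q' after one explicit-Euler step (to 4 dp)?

gyro term ω×Iω = (0.1950, -0.0120, -0.1014)
(τ − ω×Iω)/I = (-0.6389, 1.4400, 0.9070)
new body rate ω' = (0.5361, 1.4440, 1.0907)
q⊗(0,ω) = (-0.4242642, 0.4242642, 0.2121321, 1.6263461)
updated quaternion q' = (0.6833, 0.7256, 0.0106, 0.0810)

ω' = (0.5361, 1.4440, 1.0907)
q' = (0.6833, 0.7256, 0.0106, 0.0810)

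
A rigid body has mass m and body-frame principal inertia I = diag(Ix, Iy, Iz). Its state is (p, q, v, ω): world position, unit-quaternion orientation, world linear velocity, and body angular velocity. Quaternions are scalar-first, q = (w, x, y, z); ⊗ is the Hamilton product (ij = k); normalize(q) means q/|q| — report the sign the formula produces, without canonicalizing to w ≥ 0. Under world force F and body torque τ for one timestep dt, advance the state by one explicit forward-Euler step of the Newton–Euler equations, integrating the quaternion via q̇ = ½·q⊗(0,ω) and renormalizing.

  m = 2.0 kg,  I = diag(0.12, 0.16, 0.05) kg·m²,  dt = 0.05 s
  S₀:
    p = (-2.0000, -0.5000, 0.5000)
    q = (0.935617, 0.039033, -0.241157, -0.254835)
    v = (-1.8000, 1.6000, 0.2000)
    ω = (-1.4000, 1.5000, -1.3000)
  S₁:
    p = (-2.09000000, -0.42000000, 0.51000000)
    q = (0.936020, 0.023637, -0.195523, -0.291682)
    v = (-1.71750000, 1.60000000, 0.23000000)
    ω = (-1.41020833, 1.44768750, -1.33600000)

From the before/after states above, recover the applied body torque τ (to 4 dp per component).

rate change Δω = (-0.01020833, -0.05231250, -0.03600000)
gyro term ω₀×Iω₀ = (0.2145, 0.1274, -0.0840)
I·α + gyro = (0.1900, -0.0400, -0.1200)

τ = (0.1900, -0.0400, -0.1200)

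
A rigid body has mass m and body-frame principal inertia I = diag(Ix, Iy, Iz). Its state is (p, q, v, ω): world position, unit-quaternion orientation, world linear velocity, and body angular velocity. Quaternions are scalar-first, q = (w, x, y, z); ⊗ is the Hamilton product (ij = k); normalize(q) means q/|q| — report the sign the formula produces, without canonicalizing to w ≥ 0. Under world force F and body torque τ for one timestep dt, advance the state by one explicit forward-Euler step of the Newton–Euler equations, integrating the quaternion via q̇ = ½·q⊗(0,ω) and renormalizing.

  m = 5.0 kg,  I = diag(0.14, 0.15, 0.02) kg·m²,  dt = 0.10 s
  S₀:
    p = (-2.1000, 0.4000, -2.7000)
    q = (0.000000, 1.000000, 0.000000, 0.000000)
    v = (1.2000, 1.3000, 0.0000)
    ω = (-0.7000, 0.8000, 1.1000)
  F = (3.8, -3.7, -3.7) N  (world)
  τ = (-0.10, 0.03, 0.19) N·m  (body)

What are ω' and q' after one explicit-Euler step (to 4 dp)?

angular accel α = (0.1029, 0.8160, 9.7800)
ω + α·dt = (-0.6897, 0.8816, 2.0780)
Hamilton product q⊗(0,ω) = (0.7000000, 0.0000000, -1.1000000, 0.8000000)
q' = normalize(q + ½dt·q⊗(0,ω)) = (0.0349, 0.9971, -0.0548, 0.0399)

ω' = (-0.6897, 0.8816, 2.0780)
q' = (0.0349, 0.9971, -0.0548, 0.0399)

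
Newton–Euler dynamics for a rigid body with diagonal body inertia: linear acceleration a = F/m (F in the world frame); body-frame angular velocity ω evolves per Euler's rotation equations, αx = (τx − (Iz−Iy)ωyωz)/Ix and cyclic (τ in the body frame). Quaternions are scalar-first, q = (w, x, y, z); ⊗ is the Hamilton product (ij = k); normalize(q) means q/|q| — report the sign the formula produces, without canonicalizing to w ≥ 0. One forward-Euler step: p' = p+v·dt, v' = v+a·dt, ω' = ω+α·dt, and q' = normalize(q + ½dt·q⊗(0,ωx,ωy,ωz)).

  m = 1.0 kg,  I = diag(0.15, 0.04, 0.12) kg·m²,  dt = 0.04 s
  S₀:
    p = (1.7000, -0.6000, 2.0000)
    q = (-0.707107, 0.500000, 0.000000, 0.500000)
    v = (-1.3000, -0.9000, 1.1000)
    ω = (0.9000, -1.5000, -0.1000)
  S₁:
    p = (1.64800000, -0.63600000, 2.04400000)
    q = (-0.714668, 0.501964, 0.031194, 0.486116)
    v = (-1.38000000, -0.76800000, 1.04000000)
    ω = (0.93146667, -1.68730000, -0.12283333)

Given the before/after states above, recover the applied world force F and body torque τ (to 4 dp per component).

velocity change Δv = (-0.08000000, 0.13200000, -0.06000000)
m·(v₁−v₀)/dt = (-2.0000, 3.3000, -1.5000)
Δω = ω₁−ω₀ = (0.03146667, -0.18730000, -0.02283333)
ω₀×(Iω₀) = (0.0120, -0.0027, 0.1485)
τ = I·(Δω/dt) + ω₀×(Iω₀) = (0.1300, -0.1900, 0.0800)

F = (-2.0000, 3.3000, -1.5000)
τ = (0.1300, -0.1900, 0.0800)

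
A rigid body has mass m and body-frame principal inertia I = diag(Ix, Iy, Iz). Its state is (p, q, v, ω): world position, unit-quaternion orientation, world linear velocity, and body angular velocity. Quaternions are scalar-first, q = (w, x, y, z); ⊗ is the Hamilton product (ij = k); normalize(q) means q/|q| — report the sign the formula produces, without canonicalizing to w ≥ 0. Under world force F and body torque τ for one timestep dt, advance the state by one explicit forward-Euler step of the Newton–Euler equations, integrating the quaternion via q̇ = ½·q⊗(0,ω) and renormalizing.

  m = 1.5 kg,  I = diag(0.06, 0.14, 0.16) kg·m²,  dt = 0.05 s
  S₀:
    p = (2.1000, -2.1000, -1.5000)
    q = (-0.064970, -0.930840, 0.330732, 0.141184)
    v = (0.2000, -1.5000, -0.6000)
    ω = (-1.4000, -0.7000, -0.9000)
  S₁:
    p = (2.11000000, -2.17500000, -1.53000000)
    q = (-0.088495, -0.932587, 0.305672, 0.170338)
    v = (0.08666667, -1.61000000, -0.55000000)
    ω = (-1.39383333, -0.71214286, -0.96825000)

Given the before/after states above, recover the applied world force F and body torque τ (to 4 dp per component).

F = (-3.4000, -3.3000, 1.5000)
τ = (0.0200, -0.1600, -0.1400)

v₁ − v₀ = (-0.11333333, -0.11000000, 0.05000000)
m·(v₁−v₀)/dt = (-3.4000, -3.3000, 1.5000)
Δω = ω₁−ω₀ = (0.00616667, -0.01214286, -0.06825000)
applied torque τ = (0.0200, -0.1600, -0.1400)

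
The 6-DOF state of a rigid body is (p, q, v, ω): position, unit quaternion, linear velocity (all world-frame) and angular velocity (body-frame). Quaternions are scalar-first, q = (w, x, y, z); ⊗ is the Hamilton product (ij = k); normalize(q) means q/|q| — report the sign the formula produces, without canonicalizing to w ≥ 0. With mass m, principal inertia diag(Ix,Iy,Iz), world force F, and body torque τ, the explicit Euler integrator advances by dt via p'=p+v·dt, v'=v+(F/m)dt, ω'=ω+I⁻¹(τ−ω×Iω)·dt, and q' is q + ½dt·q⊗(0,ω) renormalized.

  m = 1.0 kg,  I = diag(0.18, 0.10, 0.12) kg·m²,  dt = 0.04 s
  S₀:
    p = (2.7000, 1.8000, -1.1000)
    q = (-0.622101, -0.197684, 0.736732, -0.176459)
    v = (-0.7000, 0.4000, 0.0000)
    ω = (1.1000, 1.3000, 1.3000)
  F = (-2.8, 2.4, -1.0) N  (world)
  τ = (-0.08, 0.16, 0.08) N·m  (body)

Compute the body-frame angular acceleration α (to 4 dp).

precession coupling ω×(Iω) = (0.0338, 0.0858, -0.1144)
angular accel α = (-0.6322, 0.7420, 1.6200)

α = (-0.6322, 0.7420, 1.6200)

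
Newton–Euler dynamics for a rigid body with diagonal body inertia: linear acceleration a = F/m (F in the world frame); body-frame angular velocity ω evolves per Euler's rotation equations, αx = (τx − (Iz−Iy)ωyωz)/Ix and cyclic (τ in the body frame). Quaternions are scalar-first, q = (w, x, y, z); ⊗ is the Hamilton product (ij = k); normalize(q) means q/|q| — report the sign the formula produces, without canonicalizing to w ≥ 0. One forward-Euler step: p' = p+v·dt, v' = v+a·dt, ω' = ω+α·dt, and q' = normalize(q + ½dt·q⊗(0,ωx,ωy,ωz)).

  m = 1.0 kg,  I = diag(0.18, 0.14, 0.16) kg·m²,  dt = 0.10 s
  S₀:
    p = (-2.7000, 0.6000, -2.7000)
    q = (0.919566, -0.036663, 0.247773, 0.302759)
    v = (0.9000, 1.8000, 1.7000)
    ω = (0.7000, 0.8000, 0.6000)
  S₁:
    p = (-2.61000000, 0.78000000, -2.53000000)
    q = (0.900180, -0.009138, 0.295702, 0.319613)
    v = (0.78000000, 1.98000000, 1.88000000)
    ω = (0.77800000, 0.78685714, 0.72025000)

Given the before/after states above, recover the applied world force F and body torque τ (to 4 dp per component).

v₁ − v₀ = (-0.12000000, 0.18000000, 0.18000000)
m·(v₁−v₀)/dt = (-1.2000, 1.8000, 1.8000)
ω₁ − ω₀ = (0.07800000, -0.01314286, 0.12025000)
I·α + gyro = (0.1500, -0.0100, 0.1700)

F = (-1.2000, 1.8000, 1.8000)
τ = (0.1500, -0.0100, 0.1700)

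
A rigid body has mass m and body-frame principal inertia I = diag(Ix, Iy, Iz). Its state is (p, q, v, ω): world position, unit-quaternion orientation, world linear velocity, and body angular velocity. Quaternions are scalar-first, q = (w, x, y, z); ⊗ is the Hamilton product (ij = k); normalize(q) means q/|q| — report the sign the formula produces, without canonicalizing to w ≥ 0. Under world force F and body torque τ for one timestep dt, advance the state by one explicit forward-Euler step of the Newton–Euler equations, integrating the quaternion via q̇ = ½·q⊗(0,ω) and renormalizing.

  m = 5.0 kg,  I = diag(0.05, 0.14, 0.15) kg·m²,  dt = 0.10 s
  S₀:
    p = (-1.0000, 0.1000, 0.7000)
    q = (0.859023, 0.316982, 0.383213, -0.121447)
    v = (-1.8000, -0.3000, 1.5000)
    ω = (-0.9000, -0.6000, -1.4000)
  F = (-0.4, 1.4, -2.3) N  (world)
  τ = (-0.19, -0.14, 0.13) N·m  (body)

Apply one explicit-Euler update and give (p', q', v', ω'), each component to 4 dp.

a = F/m = (-0.0800, 0.2800, -0.4600)
p' = p + v·dt = (-1.1800, 0.0700, 0.8500)
v' = v + a·dt = (-1.8080, -0.2720, 1.4540)
angular accel α = (-3.9680, -0.1000, 0.5427)
ω + α·dt = (-1.2968, -0.6100, -1.3457)
q⊗(0,ω) = (0.3451858, -1.3824871, 0.0376633, -1.0479297)
q + ½dt·q⊗(0,ω), renormalized = (0.8729, 0.2469, 0.3836, -0.1732)

p' = (-1.1800, 0.0700, 0.8500)
q' = (0.8729, 0.2469, 0.3836, -0.1732)
v' = (-1.8080, -0.2720, 1.4540)
ω' = (-1.2968, -0.6100, -1.3457)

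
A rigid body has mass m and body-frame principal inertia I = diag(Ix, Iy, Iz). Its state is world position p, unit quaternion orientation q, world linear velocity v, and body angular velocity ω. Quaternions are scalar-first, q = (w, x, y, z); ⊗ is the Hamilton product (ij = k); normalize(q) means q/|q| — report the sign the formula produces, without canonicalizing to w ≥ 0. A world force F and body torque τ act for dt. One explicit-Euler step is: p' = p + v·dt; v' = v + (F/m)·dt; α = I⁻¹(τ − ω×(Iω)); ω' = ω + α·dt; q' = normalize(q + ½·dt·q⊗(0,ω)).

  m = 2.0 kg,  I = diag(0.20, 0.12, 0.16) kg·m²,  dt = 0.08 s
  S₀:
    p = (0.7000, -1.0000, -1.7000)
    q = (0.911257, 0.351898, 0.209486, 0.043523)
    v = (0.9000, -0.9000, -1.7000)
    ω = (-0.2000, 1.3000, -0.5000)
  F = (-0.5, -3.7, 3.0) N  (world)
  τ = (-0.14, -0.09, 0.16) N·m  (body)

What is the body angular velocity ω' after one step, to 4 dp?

ω' = (-0.2456, 1.2373, -0.4304)

precession coupling ω×(Iω) = (-0.0260, 0.0040, 0.0208)
α = I⁻¹(τ − ω×Iω) = (-0.5700, -0.7833, 0.8700)
ω + α·dt = (-0.2456, 1.2373, -0.4304)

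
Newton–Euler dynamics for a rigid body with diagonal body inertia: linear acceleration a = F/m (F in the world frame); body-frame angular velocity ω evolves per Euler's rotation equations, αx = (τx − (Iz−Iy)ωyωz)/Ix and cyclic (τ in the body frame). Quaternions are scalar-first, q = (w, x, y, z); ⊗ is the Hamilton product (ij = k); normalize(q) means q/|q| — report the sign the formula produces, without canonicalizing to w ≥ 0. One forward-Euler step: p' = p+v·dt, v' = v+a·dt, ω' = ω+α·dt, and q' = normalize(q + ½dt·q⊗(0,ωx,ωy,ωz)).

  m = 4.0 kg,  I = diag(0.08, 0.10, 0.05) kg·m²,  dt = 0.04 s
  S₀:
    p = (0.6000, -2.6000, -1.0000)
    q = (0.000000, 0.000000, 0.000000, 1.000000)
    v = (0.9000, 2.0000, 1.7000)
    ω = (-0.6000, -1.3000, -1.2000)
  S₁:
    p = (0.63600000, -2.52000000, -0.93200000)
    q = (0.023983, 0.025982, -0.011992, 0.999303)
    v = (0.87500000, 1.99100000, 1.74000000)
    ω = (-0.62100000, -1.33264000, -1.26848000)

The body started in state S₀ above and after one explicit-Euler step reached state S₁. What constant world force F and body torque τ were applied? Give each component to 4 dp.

F = (-2.5000, -0.9000, 4.0000)
τ = (-0.1200, -0.0600, -0.0700)

velocity change Δv = (-0.02500000, -0.00900000, 0.04000000)
applied force F = (-2.5000, -0.9000, 4.0000)
Δω = ω₁−ω₀ = (-0.02100000, -0.03264000, -0.06848000)
precession coupling = (-0.0780, 0.0216, 0.0156)
applied torque τ = (-0.1200, -0.0600, -0.0700)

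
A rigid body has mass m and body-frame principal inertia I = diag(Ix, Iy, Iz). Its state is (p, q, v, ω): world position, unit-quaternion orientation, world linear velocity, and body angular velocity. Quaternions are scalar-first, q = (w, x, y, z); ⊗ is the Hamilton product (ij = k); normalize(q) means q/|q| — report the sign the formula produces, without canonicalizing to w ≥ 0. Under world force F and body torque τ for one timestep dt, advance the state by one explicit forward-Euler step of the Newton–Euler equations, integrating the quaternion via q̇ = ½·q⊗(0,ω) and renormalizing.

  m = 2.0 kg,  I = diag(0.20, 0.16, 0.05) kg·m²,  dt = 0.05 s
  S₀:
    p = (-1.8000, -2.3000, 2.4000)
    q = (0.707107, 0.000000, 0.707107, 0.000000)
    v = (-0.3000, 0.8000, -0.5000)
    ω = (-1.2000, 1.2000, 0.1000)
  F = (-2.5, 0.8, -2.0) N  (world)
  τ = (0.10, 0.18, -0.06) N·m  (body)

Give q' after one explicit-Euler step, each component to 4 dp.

q' = (0.6853, -0.0194, 0.7277, 0.0230)

2q̇ = q⊗(0,ω) = (-0.8485284, -0.7778177, 0.8485284, 0.9192391)
q' = normalize(q + ½dt·q⊗(0,ω)) = (0.6853, -0.0194, 0.7277, 0.0230)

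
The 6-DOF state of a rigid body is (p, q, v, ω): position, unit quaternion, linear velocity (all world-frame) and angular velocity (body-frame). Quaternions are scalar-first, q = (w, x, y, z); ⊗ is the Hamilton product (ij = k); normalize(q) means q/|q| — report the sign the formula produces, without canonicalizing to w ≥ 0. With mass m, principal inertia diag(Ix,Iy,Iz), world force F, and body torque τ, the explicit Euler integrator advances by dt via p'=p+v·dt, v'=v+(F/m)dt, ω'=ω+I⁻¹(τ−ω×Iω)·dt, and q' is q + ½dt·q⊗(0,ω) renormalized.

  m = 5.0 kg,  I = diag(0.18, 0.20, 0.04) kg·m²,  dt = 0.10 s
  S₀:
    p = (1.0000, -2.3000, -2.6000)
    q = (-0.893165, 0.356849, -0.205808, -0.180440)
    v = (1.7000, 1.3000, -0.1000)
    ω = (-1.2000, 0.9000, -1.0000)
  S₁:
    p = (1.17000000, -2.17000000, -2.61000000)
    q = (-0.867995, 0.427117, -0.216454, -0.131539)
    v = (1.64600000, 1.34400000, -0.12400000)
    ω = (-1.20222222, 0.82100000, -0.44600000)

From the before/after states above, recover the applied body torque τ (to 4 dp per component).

τ = (0.1400, 0.0100, 0.2000)

ω₁ − ω₀ = (-0.00222222, -0.07900000, 0.55400000)
gyro term ω₀×Iω₀ = (0.1440, 0.1680, -0.0216)
applied torque τ = (0.1400, 0.0100, 0.2000)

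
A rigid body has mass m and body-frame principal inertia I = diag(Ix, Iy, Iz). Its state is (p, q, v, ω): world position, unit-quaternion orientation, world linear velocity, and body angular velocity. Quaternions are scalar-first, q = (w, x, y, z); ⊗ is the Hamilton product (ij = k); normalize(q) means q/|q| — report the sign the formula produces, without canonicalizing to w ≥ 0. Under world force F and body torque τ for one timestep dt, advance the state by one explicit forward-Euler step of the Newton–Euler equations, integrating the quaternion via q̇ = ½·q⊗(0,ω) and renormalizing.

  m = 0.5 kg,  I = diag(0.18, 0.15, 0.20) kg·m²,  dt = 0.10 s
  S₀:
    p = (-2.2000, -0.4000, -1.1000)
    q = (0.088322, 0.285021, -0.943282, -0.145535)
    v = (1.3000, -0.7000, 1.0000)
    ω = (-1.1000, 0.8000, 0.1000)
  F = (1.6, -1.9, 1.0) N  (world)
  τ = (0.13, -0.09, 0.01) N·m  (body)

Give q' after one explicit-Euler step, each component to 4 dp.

2q̇ = q⊗(0,ω) = (1.0827022, -0.0750544, 0.2022440, -0.8007612)
updated quaternion q' = (0.1421, 0.2806, -0.9310, -0.1851)

q' = (0.1421, 0.2806, -0.9310, -0.1851)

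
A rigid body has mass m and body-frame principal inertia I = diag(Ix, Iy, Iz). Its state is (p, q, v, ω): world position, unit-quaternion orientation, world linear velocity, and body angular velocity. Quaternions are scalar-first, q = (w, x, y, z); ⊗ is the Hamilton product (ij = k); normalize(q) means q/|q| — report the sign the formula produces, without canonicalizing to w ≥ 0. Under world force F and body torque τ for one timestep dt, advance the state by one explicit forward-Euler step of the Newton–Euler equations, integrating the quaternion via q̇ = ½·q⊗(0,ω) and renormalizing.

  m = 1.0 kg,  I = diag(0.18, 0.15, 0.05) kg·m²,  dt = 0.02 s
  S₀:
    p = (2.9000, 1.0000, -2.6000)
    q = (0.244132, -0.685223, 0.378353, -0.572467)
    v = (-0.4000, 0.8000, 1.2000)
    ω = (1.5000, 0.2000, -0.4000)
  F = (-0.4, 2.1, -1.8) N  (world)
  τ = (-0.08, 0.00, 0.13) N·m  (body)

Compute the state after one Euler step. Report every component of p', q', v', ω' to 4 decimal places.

p' = (2.8920, 1.0160, -2.5760)
q' = (0.2513, -0.6818, 0.3675, -0.5804)
v' = (-0.4080, 0.8420, 1.1640)
ω' = (1.4902, 0.2104, -0.3444)

(τ − ω×Iω)/I = (-0.4889, 0.5200, 2.7800)
ω + α·dt = (1.4902, 0.2104, -0.3444)
2q̇ = q⊗(0,ω) = (0.7231771, 0.3293502, -1.0839633, -0.8022269)
updated quaternion q' = (0.2513, -0.6818, 0.3675, -0.5804)
a = (-0.4000, 2.1000, -1.8000)
p + v·dt = (2.8920, 1.0160, -2.5760)
v' = v + a·dt = (-0.4080, 0.8420, 1.1640)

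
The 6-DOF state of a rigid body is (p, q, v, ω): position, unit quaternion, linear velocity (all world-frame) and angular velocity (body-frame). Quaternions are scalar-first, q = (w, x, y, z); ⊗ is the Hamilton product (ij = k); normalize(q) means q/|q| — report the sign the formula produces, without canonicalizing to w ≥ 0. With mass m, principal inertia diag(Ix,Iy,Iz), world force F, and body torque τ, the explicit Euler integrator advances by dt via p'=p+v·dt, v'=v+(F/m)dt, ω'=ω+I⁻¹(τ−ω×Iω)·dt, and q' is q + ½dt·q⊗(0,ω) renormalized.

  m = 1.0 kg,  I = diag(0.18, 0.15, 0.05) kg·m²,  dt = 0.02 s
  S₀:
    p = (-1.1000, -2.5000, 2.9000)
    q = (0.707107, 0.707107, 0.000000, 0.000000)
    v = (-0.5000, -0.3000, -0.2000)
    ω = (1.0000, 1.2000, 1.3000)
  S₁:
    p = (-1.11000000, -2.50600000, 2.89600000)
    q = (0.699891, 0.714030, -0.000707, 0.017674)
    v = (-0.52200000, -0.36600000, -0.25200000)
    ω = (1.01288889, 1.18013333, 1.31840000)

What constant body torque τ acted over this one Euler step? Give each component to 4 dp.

rate change Δω = (0.01288889, -0.01986667, 0.01840000)
I·α + gyro = (-0.0400, 0.0200, 0.0100)

τ = (-0.0400, 0.0200, 0.0100)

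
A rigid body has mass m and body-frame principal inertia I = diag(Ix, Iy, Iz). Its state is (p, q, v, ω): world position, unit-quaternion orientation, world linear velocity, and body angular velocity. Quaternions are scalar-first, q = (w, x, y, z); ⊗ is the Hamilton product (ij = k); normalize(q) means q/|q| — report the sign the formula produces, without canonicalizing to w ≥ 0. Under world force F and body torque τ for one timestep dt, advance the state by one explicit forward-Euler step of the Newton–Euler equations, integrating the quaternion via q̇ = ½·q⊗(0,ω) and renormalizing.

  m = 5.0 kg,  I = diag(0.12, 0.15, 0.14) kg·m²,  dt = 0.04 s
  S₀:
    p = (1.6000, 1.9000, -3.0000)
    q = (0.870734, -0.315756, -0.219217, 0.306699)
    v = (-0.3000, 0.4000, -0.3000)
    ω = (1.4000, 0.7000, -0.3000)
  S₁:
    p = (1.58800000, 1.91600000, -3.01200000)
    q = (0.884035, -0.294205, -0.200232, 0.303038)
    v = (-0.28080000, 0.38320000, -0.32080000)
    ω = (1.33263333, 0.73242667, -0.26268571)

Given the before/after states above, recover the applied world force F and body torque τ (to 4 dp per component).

Δω = ω₁−ω₀ = (-0.06736667, 0.03242667, 0.03731429)
precession coupling = (0.0021, 0.0084, 0.0294)
I·α + gyro = (-0.2000, 0.1300, 0.1600)
Δv = v₁−v₀ = (0.01920000, -0.01680000, -0.02080000)
F = m·Δv/dt = (2.4000, -2.1000, -2.6000)

F = (2.4000, -2.1000, -2.6000)
τ = (-0.2000, 0.1300, 0.1600)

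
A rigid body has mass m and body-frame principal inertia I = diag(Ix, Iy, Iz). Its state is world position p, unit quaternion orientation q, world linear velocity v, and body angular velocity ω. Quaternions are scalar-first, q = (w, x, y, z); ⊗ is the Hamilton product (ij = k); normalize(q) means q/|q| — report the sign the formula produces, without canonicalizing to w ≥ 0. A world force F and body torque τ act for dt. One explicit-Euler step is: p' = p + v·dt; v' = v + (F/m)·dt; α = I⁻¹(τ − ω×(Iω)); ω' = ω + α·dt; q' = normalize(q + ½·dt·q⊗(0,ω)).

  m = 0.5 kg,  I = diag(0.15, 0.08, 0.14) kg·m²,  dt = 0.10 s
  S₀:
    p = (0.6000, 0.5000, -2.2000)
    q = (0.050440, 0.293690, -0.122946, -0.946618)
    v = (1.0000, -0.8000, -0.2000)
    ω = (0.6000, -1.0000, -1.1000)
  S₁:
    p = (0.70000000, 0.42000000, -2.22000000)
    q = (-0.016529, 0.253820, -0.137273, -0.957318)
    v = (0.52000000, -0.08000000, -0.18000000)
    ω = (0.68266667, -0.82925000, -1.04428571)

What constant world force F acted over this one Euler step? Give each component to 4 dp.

Δv = v₁−v₀ = (-0.48000000, 0.72000000, 0.02000000)
applied force F = (-2.4000, 3.6000, 0.1000)

F = (-2.4000, 3.6000, 0.1000)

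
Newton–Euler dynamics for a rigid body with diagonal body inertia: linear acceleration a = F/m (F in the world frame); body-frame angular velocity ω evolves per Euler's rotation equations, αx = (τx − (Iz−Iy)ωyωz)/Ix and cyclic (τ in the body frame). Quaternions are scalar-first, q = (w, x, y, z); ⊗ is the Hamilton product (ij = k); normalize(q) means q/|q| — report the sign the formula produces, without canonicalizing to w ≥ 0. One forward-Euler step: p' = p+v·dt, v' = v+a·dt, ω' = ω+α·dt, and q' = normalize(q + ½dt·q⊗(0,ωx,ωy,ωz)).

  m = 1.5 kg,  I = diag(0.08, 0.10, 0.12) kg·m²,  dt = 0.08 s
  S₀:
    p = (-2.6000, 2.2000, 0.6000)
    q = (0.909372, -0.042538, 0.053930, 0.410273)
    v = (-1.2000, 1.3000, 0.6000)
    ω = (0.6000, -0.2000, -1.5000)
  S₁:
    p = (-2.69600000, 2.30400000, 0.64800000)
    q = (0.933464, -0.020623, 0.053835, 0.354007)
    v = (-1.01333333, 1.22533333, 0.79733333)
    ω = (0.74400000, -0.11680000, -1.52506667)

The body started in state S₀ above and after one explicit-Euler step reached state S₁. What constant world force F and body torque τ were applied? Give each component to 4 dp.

F = (3.5000, -1.4000, 3.7000)
τ = (0.1500, 0.1400, -0.0400)

velocity change Δv = (0.18666667, -0.07466667, 0.19733333)
m·(v₁−v₀)/dt = (3.5000, -1.4000, 3.7000)
rate change Δω = (0.14400000, 0.08320000, -0.02506667)
gyro term ω₀×Iω₀ = (0.0060, 0.0360, -0.0024)
applied torque τ = (0.1500, 0.1400, -0.0400)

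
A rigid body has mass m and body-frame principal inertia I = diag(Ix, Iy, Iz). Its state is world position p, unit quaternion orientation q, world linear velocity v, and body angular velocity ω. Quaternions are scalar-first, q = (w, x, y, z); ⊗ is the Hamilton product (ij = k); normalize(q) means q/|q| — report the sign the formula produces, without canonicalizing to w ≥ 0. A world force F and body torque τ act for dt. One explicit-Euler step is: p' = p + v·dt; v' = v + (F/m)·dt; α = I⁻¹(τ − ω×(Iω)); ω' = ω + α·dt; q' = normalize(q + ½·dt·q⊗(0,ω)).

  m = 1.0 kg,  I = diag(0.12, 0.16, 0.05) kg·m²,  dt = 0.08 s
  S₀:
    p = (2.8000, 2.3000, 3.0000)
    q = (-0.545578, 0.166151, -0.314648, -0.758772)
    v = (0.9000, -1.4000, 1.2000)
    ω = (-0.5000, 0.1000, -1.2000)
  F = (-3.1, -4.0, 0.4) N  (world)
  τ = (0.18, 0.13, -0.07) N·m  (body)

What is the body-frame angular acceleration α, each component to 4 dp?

α = (1.3900, 0.5500, -1.3600)

ω×(Iω) gyroscopic = (0.0132, 0.0420, -0.0020)
α = I⁻¹(τ − ω×Iω) = (1.3900, 0.5500, -1.3600)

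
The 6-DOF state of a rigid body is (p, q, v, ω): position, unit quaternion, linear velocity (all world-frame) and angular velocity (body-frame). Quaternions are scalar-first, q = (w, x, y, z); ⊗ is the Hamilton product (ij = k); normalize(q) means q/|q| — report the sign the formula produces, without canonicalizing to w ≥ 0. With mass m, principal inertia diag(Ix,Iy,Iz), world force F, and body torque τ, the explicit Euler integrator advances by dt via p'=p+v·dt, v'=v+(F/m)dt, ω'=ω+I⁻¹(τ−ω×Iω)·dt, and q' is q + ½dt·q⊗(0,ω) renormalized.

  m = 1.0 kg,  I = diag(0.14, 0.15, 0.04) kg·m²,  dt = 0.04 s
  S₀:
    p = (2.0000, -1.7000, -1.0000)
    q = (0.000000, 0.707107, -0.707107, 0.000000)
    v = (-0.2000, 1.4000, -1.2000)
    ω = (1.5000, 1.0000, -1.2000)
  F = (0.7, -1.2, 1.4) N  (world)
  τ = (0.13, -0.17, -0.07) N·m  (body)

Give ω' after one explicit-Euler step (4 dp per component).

ω' = (1.4994, 1.0027, -1.2850)

gyro term ω×Iω = (0.1320, -0.1800, 0.0150)
angular accel α = (-0.0143, 0.0667, -2.1250)
new body rate ω' = (1.4994, 1.0027, -1.2850)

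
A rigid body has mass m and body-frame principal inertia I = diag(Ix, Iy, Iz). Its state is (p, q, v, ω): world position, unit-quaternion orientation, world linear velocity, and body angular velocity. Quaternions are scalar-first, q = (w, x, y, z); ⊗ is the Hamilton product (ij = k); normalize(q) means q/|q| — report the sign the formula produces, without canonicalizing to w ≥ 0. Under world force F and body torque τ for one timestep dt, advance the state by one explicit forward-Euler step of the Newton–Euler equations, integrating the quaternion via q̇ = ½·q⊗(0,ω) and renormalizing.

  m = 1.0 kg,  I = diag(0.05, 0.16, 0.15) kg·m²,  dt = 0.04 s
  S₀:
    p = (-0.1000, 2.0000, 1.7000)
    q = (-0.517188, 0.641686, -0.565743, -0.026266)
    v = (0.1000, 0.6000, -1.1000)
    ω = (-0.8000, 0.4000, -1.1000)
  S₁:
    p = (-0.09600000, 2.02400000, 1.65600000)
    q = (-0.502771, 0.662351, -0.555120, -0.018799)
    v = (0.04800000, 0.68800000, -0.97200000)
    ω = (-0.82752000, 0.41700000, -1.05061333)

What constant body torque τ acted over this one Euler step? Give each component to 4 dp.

rate change Δω = (-0.02752000, 0.01700000, 0.04938667)
ω₀×(Iω₀) = (0.0044, -0.0880, -0.0352)
I·α + gyro = (-0.0300, -0.0200, 0.1500)

τ = (-0.0300, -0.0200, 0.1500)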